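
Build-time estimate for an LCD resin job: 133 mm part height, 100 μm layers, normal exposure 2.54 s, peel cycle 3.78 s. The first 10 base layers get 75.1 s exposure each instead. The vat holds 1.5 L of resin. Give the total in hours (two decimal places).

2.54 hours

Number of layers: 133 / 0.1 → 1330 (rounded up).
Bottom layers = 10 × (75.1 + 3.78) = 788.8 s.
Regular layers = 1320 × (2.54 + 3.78), so 8342.4 s.
Total = 788.8 + 8342.4 = 9131.2 s = 2.54 hours.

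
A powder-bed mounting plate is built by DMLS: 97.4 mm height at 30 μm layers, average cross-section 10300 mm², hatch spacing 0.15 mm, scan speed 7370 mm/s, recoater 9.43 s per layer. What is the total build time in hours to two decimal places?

Layers = ⌈97.4/0.03⌉ = 3247.
Hatch length per layer: 10300 / 0.15 → 68666.7 mm.
Laser time per layer = 68666.7 / 7370, so 9.3171 s.
Layer cycle = 9.3171 + 9.43, so 18.7471 s.
3247 layers × 18.7471 s/layer = 60871.8337 s, i.e. 16.91 hours.

16.91 hours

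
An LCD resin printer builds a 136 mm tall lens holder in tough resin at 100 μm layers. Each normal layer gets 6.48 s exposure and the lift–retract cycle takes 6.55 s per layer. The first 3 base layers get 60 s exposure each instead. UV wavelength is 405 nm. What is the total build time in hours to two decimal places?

4.97 hours

Layers = ⌈136/0.1⌉ = 1360.
Base layers = 3 × (60 + 6.55), so 199.65 s.
Remaining layers = 1357 × (6.48 + 6.55) = 17681.71 s.
Sum: 199.65 + 17681.71 = 17881.36 s → 4.97 hours.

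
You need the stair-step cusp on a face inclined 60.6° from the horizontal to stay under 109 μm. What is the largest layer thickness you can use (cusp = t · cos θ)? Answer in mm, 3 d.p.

0.222 mm

Layer height = cusp / cos(60.6°) = 0.109 / 0.4909 = 0.222 mm.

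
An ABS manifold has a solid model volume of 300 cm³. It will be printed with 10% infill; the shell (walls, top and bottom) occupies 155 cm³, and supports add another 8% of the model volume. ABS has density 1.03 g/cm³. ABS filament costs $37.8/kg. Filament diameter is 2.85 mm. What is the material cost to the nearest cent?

Volume inside the shell: 300 − 155 → 145 cm³.
Infill deposited = 0.10 × 145, so 14.5 cm³.
Support = 0.08 × 300 = 24 cm³.
Total printed volume = 155 + 14.5 + 24 = 193.5 cm³.
Mass = 193.5 × 1.03 = 199.305 g.
At $37.8/kg: 199.305/1000 × 37.8 = $7.53.

$7.53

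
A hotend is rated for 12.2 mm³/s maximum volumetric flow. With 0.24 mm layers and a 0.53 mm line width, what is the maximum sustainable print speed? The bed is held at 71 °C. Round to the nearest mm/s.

96 mm/s

Bead cross-section = 0.24 × 0.53, so 0.1272 mm².
Max speed = 12.2 / 0.1272 = 95.91 ≈ 96 mm/s.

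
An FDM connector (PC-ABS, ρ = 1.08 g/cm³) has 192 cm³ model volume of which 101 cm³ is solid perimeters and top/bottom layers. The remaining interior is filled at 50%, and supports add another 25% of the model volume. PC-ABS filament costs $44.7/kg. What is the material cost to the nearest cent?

Volume inside the shell = 192 − 101, so 91 cm³.
Infill volume: 0.50 × 91 → 45.5 cm³.
Support: 0.25 × 192 → 48 cm³.
Total printed volume: 101 + 45.5 + 48 → 194.5 cm³.
Mass: 194.5 × 1.08 → 210.06 g.
At $44.7/kg: 210.06/1000 × 44.7 = $9.39.

$9.39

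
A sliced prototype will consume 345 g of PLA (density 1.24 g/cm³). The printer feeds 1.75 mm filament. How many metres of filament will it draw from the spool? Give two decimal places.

Volume = 345 g / 1.24 g·cm⁻³ = 278.2258 cm³ = 278225.8 mm³.
Filament cross-section = π × (1.75/2)² = 2.4053 mm².
L = V/A = 278225.8/2.4053 = 115671.97 mm → 115.67 m.

115.67 m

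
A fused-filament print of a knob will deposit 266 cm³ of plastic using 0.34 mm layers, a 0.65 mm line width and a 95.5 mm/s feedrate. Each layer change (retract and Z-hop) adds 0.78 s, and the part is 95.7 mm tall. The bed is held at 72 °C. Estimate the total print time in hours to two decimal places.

Extrusion cross-section = 0.34 × 0.65, so 0.221 mm².
Path length: 266000 mm³ / 0.221 mm² → 1203619.9 mm.
Print-move time = 1203619.9 / 95.5 = 12603.3 s.
Number of layers: 95.7 / 0.34 → 282 (rounded up).
Layer-change overhead = 282 × 0.78, so 219.96 s.
Altogether 12603.3 + 219.96 = 12823.26 s, i.e. 3.56 hours.

3.56 hours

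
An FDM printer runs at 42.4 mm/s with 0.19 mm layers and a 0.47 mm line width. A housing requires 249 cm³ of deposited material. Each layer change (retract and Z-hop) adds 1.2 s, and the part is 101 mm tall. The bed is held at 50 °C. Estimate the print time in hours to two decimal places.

18.44 hours

Extrusion cross-section = 0.19 × 0.47 = 0.0893 mm².
Total extruded path = 249000/0.0893 = 2788353.9 mm.
Time extruding = 2788353.9 / 42.4 = 65763.1 s.
Layers = ⌈101/0.19⌉ = 532.
Layer-change overhead = 532 × 1.2 = 638.4 s.
Total = 65763.1 + 638.4 = 66401.5 s = 18.44 hours.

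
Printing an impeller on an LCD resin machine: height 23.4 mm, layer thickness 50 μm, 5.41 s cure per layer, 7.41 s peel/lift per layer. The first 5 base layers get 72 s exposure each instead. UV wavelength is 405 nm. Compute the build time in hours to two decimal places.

Number of layers: 23.4 / 0.05 → 468 (rounded up).
Bottom layers = 5 × (72 + 7.41), so 397.05 s.
Remaining layers = 463 × (5.41 + 7.41) = 5935.66 s.
Sum: 397.05 + 5935.66 = 6332.71 s → 1.76 hours.

1.76 hours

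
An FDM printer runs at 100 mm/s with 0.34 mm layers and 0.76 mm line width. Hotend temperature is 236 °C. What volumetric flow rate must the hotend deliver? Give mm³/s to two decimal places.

25.84

Extrusion cross-section = 0.34 × 0.76 = 0.2584 mm².
Volumetric flow = 100 × 0.2584 = 25.84 mm³/s.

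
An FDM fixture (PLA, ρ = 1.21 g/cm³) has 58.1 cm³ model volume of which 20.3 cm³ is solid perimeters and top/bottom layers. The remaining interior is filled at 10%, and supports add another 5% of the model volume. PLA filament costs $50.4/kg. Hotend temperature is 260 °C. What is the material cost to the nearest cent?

Interior volume = 58.1 − 20.3, so 37.8 cm³.
Deposited infill = 0.10 × 37.8 = 3.78 cm³.
Support = 0.05 × 58.1 = 2.905 cm³.
Total extruded = 20.3 + 3.78 + 2.905 = 26.985 cm³.
Mass: 26.985 × 1.21 → 32.65185 g.
At $50.4/kg: 32.65185/1000 × 50.4 = $1.65.

$1.65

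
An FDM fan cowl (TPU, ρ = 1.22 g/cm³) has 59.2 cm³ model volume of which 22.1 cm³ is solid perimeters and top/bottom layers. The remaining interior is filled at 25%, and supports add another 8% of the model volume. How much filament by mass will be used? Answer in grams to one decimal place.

44.1 g

Interior volume = 59.2 − 22.1, so 37.1 cm³.
Infill deposited: 0.25 × 37.1 → 9.275 cm³.
Support: 0.08 × 59.2 → 4.736 cm³.
Total extruded: 22.1 + 9.275 + 4.736 → 36.111 cm³.
Mass: 36.111 × 1.22 → 44.05542 g.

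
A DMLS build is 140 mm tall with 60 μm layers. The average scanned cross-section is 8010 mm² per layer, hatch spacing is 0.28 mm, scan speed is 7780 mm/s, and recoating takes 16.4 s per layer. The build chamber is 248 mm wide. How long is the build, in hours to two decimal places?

Number of layers: 140 / 0.06 → 2334 (rounded up).
Scan path per layer: 8010 / 0.28 → 28607.1 mm.
Laser time per layer: 28607.1 / 7780 → 3.677 s.
Per-layer time: 3.677 + 16.4 → 20.077 s.
Total: 2334 × 20.077 s = 46859.718 s → 13.02 hours.

13.02 hours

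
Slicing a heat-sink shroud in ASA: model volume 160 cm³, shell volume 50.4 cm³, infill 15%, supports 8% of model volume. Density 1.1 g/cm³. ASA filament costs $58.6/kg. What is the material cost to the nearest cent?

Interior volume = 160 − 50.4, so 109.6 cm³.
Infill deposited = 0.15 × 109.6 = 16.44 cm³.
Support: 0.08 × 160 → 12.8 cm³.
Total printed volume: 50.4 + 16.44 + 12.8 → 79.64 cm³.
Mass: 79.64 × 1.1 → 87.604 g.
At $58.6/kg: 87.604/1000 × 58.6 = $5.13.

$5.13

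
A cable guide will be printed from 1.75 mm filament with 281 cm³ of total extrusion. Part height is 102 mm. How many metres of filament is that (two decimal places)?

Filament cross-section = π × (1.75/2)² = 2.4053 mm².
L = 281000 mm³ / 2.4053 mm² = 116825.34 mm, i.e. 116.83 m.

116.83 m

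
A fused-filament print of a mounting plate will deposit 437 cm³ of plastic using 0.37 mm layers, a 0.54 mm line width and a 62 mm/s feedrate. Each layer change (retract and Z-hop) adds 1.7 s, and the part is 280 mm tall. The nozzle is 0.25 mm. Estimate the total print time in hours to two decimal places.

Extrusion cross-section: 0.37 × 0.54 → 0.1998 mm².
Toolpath length = 437 cm³ / 0.1998 mm² = 437000 / 0.1998 = 2187187.2 mm.
Print-move time = 2187187.2 / 62, so 35277.2 s.
Layer count = ceil(280 / 0.37) = 757.
Z-hop total = 757 × 1.7 = 1286.9 s.
Altogether 35277.2 + 1286.9 = 36564.1 s, i.e. 10.16 hours.

10.16 hours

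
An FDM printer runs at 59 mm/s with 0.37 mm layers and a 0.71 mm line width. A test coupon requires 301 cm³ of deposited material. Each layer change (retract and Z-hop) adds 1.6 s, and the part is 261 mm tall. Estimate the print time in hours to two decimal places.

Bead cross-section: 0.37 × 0.71 → 0.2627 mm².
Toolpath length = 301 cm³ / 0.2627 mm² = 301000 / 0.2627 = 1145793.7 mm.
Extrusion time = 1145793.7 / 59 = 19420.2 s.
Number of layers: 261 / 0.37 → 706 (rounded up).
Layer-change overhead = 706 × 1.6 = 1129.6 s.
Altogether 19420.2 + 1129.6 = 20549.8 s, i.e. 5.71 hours.

5.71 hours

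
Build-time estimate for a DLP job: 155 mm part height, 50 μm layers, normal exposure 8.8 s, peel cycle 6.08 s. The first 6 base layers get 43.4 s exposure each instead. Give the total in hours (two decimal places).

Number of layers: 155 / 0.05 → 3100 (rounded up).
Base layers = 6 × (43.4 + 6.08), so 296.88 s.
Remaining layers = 3094 × (8.8 + 6.08), so 46038.72 s.
Sum: 296.88 + 46038.72 = 46335.6 s → 12.87 hours.

12.87 hours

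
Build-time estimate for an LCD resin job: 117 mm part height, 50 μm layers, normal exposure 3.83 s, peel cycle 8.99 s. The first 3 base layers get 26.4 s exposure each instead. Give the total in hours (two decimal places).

8.35 hours

Number of layers: 117 / 0.05 → 2340 (rounded up).
Base layers = 3 × (26.4 + 8.99), so 106.17 s.
Regular layers: 2337 × (3.83 + 8.99) → 29960.34 s.
Total = 106.17 + 29960.34 = 30066.51 s = 8.35 hours.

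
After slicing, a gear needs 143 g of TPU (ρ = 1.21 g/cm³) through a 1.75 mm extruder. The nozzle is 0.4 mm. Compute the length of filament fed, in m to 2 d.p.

49.13 m

Extruded volume: 143/1.21 = 118.1818 cm³ (118181.8 mm³).
Filament cross-section = π × (1.75/2)² = 2.4053 mm².
L = V/A = 118181.8/2.4053 = 49133.91 mm → 49.13 m.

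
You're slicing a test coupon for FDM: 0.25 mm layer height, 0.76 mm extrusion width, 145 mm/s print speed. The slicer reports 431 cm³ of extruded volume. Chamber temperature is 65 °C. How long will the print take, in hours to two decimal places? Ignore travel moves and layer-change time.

4.35 hours

Extrusion cross-section = 0.25 × 0.76 = 0.19 mm².
Path length: 431000 mm³ / 0.19 mm² → 2268421.1 mm.
Print-move time = 2268421.1 / 145 = 15644.3 s.
Converting: 15644.3 s = 4.35 hours.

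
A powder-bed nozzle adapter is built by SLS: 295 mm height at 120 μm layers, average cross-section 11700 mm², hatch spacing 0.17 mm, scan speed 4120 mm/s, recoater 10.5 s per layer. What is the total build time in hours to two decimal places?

Layer count = ceil(295 / 0.12) = 2459.
Scan path per layer = 11700 / 0.17, so 68823.5 mm.
Per-layer scan time = 68823.5 / 4120, so 16.7047 s.
Layer cycle = 16.7047 + 10.5, so 27.2047 s.
Total: 2459 × 27.2047 s = 66896.3573 s → 18.58 hours.

18.58 hours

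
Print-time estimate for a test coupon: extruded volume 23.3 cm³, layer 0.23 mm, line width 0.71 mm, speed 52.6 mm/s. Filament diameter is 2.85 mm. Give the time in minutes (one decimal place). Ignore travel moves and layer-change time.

Bead cross-section = 0.23 × 0.71 = 0.1633 mm².
Total extruded path = 23300/0.1633 = 142682.2 mm.
Print-move time = 142682.2 / 52.6, so 2712.6 s.
That's 2712.6 s → 45.2 minutes.

45.2 minutes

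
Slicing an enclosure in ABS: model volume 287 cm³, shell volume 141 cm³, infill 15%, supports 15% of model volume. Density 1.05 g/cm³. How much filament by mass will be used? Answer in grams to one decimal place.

Infill region: 287 − 141 → 146 cm³.
Infill volume = 0.15 × 146 = 21.9 cm³.
Support: 0.15 × 287 → 43.05 cm³.
Deposited volume = 141 + 21.9 + 43.05 = 205.95 cm³.
Mass: 205.95 × 1.05 → 216.2475 g.

216.2 g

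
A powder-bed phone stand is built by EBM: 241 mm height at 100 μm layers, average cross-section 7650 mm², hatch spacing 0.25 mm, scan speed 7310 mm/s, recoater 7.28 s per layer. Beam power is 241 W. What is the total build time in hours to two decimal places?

7.68 hours

Layers = ⌈241/0.1⌉ = 2410.
Per-layer scan distance = 7650 / 0.25 = 30600 mm.
Scan time per layer = 30600 / 7310, so 4.186 s.
Time per layer = 4.186 + 7.28, so 11.466 s.
2410 layers × 11.466 s/layer = 27633.06 s, i.e. 7.68 hours.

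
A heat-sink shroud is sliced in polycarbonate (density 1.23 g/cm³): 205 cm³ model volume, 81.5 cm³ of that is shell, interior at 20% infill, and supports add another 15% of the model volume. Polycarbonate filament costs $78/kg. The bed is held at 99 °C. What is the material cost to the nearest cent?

Interior volume = 205 − 81.5 = 123.5 cm³.
Deposited infill: 0.20 × 123.5 → 24.7 cm³.
Support = 0.15 × 205 = 30.75 cm³.
Total printed volume: 81.5 + 24.7 + 30.75 → 136.95 cm³.
Mass: 136.95 × 1.23 → 168.4485 g.
At $78/kg: 168.4485/1000 × 78 = $13.14.

$13.14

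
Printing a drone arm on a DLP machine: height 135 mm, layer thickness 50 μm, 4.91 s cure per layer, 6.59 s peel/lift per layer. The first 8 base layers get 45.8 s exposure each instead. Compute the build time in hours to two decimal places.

Layers = ⌈135/0.05⌉ = 2700.
Burn-in layers = 8 × (45.8 + 6.59) = 419.12 s.
Remaining layers = 2692 × (4.91 + 6.59) = 30958 s.
Sum: 419.12 + 30958 = 31377.12 s → 8.72 hours.

8.72 hours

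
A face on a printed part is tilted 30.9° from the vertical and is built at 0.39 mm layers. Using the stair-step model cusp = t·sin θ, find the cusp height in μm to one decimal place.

200.3 μm

h_c = t·sin θ = 0.39 × 0.5135 = 0.200265 mm (200.3 μm).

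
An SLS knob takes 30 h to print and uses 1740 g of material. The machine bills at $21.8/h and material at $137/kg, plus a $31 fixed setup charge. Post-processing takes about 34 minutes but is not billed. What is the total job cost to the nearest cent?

$923.38

Machine-time cost = 21.8 × 30, so $654.00.
Material charge: 137 × 1740/1000 → $238.38.
Total = 654.00 + 238.38 + 31 = $923.38.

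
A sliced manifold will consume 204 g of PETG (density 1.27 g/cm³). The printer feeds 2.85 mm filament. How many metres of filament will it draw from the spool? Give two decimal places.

25.18 m

Volume = 204 g / 1.27 g·cm⁻³ = 160.6299 cm³ = 160629.9 mm³.
A = π r² = π × 1.425² = 6.3794 mm².
L = V/A = 160629.9/6.3794 = 25179.47 mm → 25.18 m.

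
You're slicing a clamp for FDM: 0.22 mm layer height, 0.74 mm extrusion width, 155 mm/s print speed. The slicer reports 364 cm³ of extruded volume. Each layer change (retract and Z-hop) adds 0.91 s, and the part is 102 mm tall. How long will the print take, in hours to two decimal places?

Bead cross-section = 0.22 × 0.74, so 0.1628 mm².
Toolpath length = 364 cm³ / 0.1628 mm² = 364000 / 0.1628 = 2235872.2 mm.
Extrusion time = 2235872.2 / 155, so 14425 s.
Layer count = ceil(102 / 0.22) = 464.
Z-hop total = 464 × 0.91 = 422.24 s.
Altogether 14425 + 422.24 = 14847.24 s, i.e. 4.12 hours.

4.12 hours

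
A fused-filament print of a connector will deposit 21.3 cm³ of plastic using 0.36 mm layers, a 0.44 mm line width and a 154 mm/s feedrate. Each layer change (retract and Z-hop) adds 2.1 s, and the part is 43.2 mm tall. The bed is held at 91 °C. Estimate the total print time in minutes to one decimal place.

Bead cross-section = 0.36 × 0.44, so 0.1584 mm².
Total extruded path = 21300/0.1584 = 134469.7 mm.
Print-move time: 134469.7 / 154 → 873.2 s.
Number of layers: 43.2 / 0.36 → 120 (rounded up).
Non-print overhead = 120 × 2.1, so 252 s.
Altogether 873.2 + 252 = 1125.2 s, i.e. 18.8 minutes.

18.8 minutes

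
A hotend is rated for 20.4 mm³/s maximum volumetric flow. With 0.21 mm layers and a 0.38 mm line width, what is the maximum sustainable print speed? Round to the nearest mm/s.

A = 0.21 × 0.38, so 0.0798 mm².
Max speed = 20.4 / 0.0798 = 255.64 ≈ 256 mm/s.

256 mm/s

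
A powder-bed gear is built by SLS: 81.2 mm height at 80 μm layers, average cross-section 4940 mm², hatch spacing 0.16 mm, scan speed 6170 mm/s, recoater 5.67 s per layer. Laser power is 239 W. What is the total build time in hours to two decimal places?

3.01 hours

Number of layers: 81.2 / 0.08 → 1015 (rounded up).
Per-layer scan distance = 4940 / 0.16 = 30875 mm.
Laser time per layer = 30875 / 6170 = 5.0041 s.
Per-layer time: 5.0041 + 5.67 → 10.6741 s.
Total: 1015 × 10.6741 s = 10834.2115 s → 3.01 hours.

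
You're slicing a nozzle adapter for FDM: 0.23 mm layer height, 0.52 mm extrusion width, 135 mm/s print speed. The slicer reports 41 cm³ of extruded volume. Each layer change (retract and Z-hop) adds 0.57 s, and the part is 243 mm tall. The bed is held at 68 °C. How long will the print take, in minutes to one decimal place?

Bead cross-section: 0.23 × 0.52 → 0.1196 mm².
Total extruded path = 41000/0.1196 = 342809.4 mm.
Extrusion time = 342809.4 / 135 = 2539.3 s.
Number of layers: 243 / 0.23 → 1057 (rounded up).
Z-hop total = 1057 × 0.57 = 602.49 s.
Total = 2539.3 + 602.49 = 3141.79 s = 52.4 minutes.

52.4 minutes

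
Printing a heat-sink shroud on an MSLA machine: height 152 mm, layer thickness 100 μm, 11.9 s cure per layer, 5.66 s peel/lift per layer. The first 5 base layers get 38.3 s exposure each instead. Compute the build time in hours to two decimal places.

7.45 hours

Layers = ⌈152/0.1⌉ = 1520.
Base layers: 5 × (38.3 + 5.66) → 219.8 s.
Remaining layers = 1515 × (11.9 + 5.66), so 26603.4 s.
Total = 219.8 + 26603.4 = 26823.2 s = 7.45 hours.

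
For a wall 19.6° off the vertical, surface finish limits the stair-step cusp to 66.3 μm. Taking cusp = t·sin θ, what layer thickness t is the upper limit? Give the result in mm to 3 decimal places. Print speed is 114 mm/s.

0.198 mm

Layer height = cusp / sin(19.6°) = 0.0663 / 0.3355 = 0.198 mm.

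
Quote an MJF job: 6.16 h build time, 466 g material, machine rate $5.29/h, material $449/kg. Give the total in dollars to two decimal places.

Time charge: 5.29 × 6.16 → $32.5864.
Material cost = 449 × 466/1000, so $209.234.
Job cost: 32.5864 + 209.234 = 241.8204 ≈ $241.82.

$241.82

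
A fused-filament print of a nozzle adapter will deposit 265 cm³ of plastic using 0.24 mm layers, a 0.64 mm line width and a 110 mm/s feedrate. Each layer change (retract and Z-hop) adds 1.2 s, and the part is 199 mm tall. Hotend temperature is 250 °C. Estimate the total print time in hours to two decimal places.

4.63 hours

Bead cross-section: 0.24 × 0.64 → 0.1536 mm².
Toolpath length = 265 cm³ / 0.1536 mm² = 265000 / 0.1536 = 1725260.4 mm.
Time extruding = 1725260.4 / 110, so 15684.2 s.
Layers = ⌈199/0.24⌉ = 830.
Z-hop total: 830 × 1.2 → 996 s.
Total = 15684.2 + 996 = 16680.2 s = 4.63 hours.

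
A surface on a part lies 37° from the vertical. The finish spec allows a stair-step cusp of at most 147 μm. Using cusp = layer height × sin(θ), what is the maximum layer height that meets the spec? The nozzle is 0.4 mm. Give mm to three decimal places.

sin(37°) = 0.6018; t_max = 0.147/0.6018 = 0.244 mm.

0.244 mm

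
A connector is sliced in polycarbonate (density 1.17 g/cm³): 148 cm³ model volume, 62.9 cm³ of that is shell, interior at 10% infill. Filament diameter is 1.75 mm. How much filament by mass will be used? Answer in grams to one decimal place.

Interior volume = 148 − 62.9 = 85.1 cm³.
Deposited infill: 0.10 × 85.1 → 8.51 cm³.
Total printed volume = 62.9 + 8.51 = 71.41 cm³.
Mass: 71.41 × 1.17 → 83.5497 g.

83.5 g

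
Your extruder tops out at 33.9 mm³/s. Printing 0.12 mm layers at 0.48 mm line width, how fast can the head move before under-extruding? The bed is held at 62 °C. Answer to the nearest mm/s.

A: 0.12 × 0.48 → 0.0576 mm².
v_max = Q/A = 33.9/0.0576 = 588.54 mm/s → 589 mm/s.

589 mm/s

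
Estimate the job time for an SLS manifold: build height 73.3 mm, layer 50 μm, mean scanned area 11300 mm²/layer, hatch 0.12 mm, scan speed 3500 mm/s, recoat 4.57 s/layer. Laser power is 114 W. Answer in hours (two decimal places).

12.82 hours

Layer count = ceil(73.3 / 0.05) = 1466.
Per-layer scan distance: 11300 / 0.12 → 94166.7 mm.
Laser time per layer: 94166.7 / 3500 → 26.9048 s.
Layer cycle = 26.9048 + 4.57 = 31.4748 s.
1466 layers × 31.4748 s/layer = 46142.0568 s, i.e. 12.82 hours.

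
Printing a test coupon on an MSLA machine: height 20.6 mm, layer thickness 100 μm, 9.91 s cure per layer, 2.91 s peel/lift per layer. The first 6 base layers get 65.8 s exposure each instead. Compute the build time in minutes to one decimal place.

Layer count = ceil(20.6 / 0.1) = 206.
Bottom layers: 6 × (65.8 + 2.91) → 412.26 s.
Normal layers: 200 × (9.91 + 2.91) → 2564 s.
Total = 412.26 + 2564 = 2976.26 s = 49.6 minutes.

49.6 minutes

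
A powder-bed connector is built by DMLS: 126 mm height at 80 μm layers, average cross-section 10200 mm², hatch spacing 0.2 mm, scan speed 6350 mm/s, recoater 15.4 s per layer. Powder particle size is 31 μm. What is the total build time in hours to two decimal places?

10.25 hours

Number of layers: 126 / 0.08 → 1575 (rounded up).
Hatch length per layer: 10200 / 0.2 → 51000 mm.
Laser time per layer = 51000 / 6350, so 8.0315 s.
Time per layer = 8.0315 + 15.4, so 23.4315 s.
Total: 1575 × 23.4315 s = 36904.6125 s → 10.25 hours.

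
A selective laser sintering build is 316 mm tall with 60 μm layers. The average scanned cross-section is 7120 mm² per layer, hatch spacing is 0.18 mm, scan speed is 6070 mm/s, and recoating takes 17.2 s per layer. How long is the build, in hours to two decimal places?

34.70 hours

Layers = ⌈316/0.06⌉ = 5267.
Scan path per layer = 7120 / 0.18, so 39555.6 mm.
Per-layer scan time = 39555.6 / 6070 = 6.5166 s.
Per-layer time = 6.5166 + 17.2 = 23.7166 s.
5267 layers × 23.7166 s/layer = 124915.3322 s, i.e. 34.70 hours.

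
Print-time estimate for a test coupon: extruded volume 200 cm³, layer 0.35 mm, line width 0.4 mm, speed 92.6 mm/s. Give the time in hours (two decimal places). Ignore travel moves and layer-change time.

4.29 hours

Extrusion cross-section: 0.35 × 0.4 → 0.14 mm².
Total extruded path = 200000/0.14 = 1428571.4 mm.
Time extruding = 1428571.4 / 92.6 = 15427.3 s.
That's 15427.3 s → 4.29 hours.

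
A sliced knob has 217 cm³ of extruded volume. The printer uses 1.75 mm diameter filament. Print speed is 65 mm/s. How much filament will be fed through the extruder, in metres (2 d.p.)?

90.22 m

Cross-section of 1.75 mm filament: π·(1.75/2)² = 2.4053 mm².
L = 217000 mm³ / 2.4053 mm² = 90217.44 mm, i.e. 90.22 m.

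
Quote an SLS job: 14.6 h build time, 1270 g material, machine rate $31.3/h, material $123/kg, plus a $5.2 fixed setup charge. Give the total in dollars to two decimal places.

$618.39

Machine cost = 31.3 × 14.6 = $456.98.
Material charge: 123 × 1270/1000 → $156.21.
Total = 456.98 + 156.21 + 5.2 = $618.39.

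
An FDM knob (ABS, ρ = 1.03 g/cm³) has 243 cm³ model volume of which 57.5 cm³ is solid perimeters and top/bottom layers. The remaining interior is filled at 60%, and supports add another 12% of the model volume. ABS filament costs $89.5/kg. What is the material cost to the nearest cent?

Infill region = 243 − 57.5 = 185.5 cm³.
Infill deposited = 0.60 × 185.5 = 111.3 cm³.
Support = 0.12 × 243 = 29.16 cm³.
Total printed volume = 57.5 + 111.3 + 29.16 = 197.96 cm³.
Mass = 197.96 × 1.03 = 203.8988 g.
Cost = 203.8988 g / 1000 × $89.5/kg = $18.25.

$18.25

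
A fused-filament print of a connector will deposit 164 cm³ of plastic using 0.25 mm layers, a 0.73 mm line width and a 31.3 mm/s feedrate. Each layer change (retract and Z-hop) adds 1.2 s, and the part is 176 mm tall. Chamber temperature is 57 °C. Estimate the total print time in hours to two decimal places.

Line area = 0.25 × 0.73, so 0.1825 mm².
Total extruded path = 164000/0.1825 = 898630.1 mm.
Time extruding = 898630.1 / 31.3, so 28710.2 s.
Layer count = ceil(176 / 0.25) = 704.
Layer-change overhead = 704 × 1.2, so 844.8 s.
Altogether 28710.2 + 844.8 = 29555 s, i.e. 8.21 hours.

8.21 hours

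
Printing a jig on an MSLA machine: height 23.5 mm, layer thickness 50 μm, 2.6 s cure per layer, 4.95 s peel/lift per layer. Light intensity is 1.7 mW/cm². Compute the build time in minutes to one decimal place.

59.1 minutes

Layers = ⌈23.5/0.05⌉ = 470.
Per-layer time = 2.6 + 4.95, so 7.55 s.
Total = 470 × 7.55 = 3548.5 s = 59.1 minutes.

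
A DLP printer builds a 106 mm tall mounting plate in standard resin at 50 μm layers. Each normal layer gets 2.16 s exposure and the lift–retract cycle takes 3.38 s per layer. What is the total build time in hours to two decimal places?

Layer count = ceil(106 / 0.05) = 2120.
Each layer takes = 2.16 + 3.38 = 5.54 s.
Build time: 2120 × 5.54 s = 11744.8 s, i.e. 3.26 hours.

3.26 hours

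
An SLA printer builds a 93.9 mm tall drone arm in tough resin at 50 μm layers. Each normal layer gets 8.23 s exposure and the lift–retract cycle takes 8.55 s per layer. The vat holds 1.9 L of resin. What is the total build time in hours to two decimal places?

8.75 hours

Layer count = ceil(93.9 / 0.05) = 1878.
Per-layer time: 8.23 + 8.55 → 16.78 s.
Total = 1878 × 16.78 = 31512.84 s = 8.75 hours.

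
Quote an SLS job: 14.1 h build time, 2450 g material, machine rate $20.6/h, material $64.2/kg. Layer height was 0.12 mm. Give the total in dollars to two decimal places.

Machine cost: 20.6 × 14.1 → $290.46.
Material charge = 64.2 × 2450/1000, so $157.29.
Job cost: 290.46 + 157.29 = $447.75.

$447.75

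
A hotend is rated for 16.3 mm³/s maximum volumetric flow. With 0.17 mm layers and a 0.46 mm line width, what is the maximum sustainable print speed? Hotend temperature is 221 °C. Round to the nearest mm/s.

A = 0.17 × 0.46 = 0.0782 mm².
v_max = Q/A = 16.3/0.0782 = 208.44 mm/s → 208 mm/s.

208 mm/s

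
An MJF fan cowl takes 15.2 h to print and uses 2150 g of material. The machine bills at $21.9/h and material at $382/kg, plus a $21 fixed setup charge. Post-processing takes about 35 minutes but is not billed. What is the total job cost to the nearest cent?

Time charge = 21.9 × 15.2, so $332.88.
Material cost = 382 × 2150/1000, so $821.30.
Adding setup: 332.88 + 821.30 + 21 → $1175.18.

$1175.18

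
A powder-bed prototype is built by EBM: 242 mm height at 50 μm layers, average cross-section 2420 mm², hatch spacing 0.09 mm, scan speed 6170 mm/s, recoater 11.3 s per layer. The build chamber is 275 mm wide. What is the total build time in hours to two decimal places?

21.05 hours

Number of layers: 242 / 0.05 → 4840 (rounded up).
Per-layer scan distance = 2420 / 0.09, so 26888.9 mm.
Per-layer scan time: 26888.9 / 6170 → 4.358 s.
Per-layer time: 4.358 + 11.3 → 15.658 s.
Build time = 4840 × 15.658 = 75784.72 s = 21.05 hours.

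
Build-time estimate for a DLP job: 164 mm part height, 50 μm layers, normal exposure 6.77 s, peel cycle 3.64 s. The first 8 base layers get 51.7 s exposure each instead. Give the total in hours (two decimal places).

9.58 hours

Layer count = ceil(164 / 0.05) = 3280.
Burn-in layers = 8 × (51.7 + 3.64) = 442.72 s.
Regular layers = 3272 × (6.77 + 3.64), so 34061.52 s.
Sum: 442.72 + 34061.52 = 34504.24 s → 9.58 hours.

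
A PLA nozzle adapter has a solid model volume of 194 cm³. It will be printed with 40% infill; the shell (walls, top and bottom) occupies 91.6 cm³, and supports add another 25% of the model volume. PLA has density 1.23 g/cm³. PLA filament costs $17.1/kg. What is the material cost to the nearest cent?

Volume inside the shell = 194 − 91.6 = 102.4 cm³.
Infill deposited = 0.40 × 102.4, so 40.96 cm³.
Support = 0.25 × 194, so 48.5 cm³.
Total extruded = 91.6 + 40.96 + 48.5, so 181.06 cm³.
Mass = 181.06 × 1.23 = 222.7038 g.
At $17.1/kg: 222.7038/1000 × 17.1 = $3.81.

$3.81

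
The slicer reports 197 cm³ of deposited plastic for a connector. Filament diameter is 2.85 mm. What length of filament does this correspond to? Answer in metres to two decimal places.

30.88 m

A = π r² = π × 1.425² = 6.3794 mm².
L = 197000 mm³ / 6.3794 mm² = 30880.65 mm, i.e. 30.88 m.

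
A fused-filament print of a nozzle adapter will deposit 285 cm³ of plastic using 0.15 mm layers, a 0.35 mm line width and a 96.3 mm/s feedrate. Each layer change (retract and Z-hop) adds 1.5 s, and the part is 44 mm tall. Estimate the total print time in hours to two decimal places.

Line area = 0.15 × 0.35, so 0.0525 mm².
Path length: 285000 mm³ / 0.0525 mm² → 5428571.4 mm.
Time extruding = 5428571.4 / 96.3 = 56371.5 s.
Number of layers: 44 / 0.15 → 294 (rounded up).
Non-print overhead = 294 × 1.5, so 441 s.
Total = 56371.5 + 441 = 56812.5 s = 15.78 hours.

15.78 hours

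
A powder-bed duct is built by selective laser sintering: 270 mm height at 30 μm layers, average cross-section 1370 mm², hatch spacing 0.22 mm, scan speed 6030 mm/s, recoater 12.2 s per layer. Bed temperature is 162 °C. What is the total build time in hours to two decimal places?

Layer count = ceil(270 / 0.03) = 9000.
Per-layer scan distance: 1370 / 0.22 → 6227.3 mm.
Laser time per layer = 6227.3 / 6030 = 1.0327 s.
Layer cycle = 1.0327 + 12.2 = 13.2327 s.
Build time = 9000 × 13.2327 = 119094.3 s = 33.08 hours.

33.08 hours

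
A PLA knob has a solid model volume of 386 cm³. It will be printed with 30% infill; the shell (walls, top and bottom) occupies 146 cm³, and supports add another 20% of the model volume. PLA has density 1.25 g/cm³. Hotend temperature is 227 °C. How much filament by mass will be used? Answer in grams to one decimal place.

369.0 g

Volume inside the shell: 386 − 146 → 240 cm³.
Infill volume: 0.30 × 240 → 72 cm³.
Support = 0.20 × 386, so 77.2 cm³.
Total extruded = 146 + 72 + 77.2 = 295.2 cm³.
Mass: 295.2 × 1.25 → 369 g.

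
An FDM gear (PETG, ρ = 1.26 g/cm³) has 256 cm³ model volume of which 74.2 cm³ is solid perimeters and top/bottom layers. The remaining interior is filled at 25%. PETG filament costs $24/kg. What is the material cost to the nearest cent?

Interior volume = 256 − 74.2, so 181.8 cm³.
Infill deposited: 0.25 × 181.8 → 45.45 cm³.
Total printed volume: 74.2 + 45.45 → 119.65 cm³.
Mass = 119.65 × 1.26, so 150.759 g.
Cost = 150.759 g / 1000 × $24/kg = $3.62.

$3.62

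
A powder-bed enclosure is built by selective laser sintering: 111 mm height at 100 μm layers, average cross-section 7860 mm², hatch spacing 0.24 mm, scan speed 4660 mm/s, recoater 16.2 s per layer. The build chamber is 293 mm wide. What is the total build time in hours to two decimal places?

7.16 hours

Layers = ⌈111/0.1⌉ = 1110.
Per-layer scan distance: 7860 / 0.24 → 32750 mm.
Laser time per layer = 32750 / 4660, so 7.0279 s.
Per-layer time = 7.0279 + 16.2, so 23.2279 s.
Total: 1110 × 23.2279 s = 25782.969 s → 7.16 hours.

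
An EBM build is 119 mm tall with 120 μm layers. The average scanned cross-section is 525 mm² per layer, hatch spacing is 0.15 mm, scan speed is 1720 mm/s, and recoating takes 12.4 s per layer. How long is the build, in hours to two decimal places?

Layers = ⌈119/0.12⌉ = 992.
Scan path per layer = 525 / 0.15, so 3500 mm.
Per-layer scan time = 3500 / 1720 = 2.0349 s.
Layer cycle = 2.0349 + 12.4 = 14.4349 s.
Build time = 992 × 14.4349 = 14319.4208 s = 3.98 hours.

3.98 hours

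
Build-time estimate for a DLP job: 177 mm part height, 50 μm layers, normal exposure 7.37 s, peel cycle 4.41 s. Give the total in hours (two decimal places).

11.58 hours

Layer count = ceil(177 / 0.05) = 3540.
Per-layer time = 7.37 + 4.41, so 11.78 s.
Total = 3540 × 11.78 = 41701.2 s = 11.58 hours.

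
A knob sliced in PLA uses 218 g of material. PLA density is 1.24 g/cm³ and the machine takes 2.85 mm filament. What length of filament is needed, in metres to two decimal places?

Volume = 218 g / 1.24 g·cm⁻³ = 175.8065 cm³ = 175806.5 mm³.
A = π r² = π × 1.425² = 6.3794 mm².
L = V/A = 175806.5/6.3794 = 27558.47 mm → 27.56 m.

27.56 m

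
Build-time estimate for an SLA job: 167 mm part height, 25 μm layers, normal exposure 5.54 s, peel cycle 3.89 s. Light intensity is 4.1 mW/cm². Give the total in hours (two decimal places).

Number of layers: 167 / 0.025 → 6680 (rounded up).
Each layer takes: 5.54 + 3.89 → 9.43 s.
Build time: 6680 × 9.43 s = 62992.4 s, i.e. 17.50 hours.

17.50 hours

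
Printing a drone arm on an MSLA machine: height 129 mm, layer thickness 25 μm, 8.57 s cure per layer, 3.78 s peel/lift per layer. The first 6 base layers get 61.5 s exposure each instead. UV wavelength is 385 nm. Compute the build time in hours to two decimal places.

Number of layers: 129 / 0.025 → 5160 (rounded up).
Base layers = 6 × (61.5 + 3.78), so 391.68 s.
Regular layers: 5154 × (8.57 + 3.78) → 63651.9 s.
Sum: 391.68 + 63651.9 = 64043.58 s → 17.79 hours.

17.79 hours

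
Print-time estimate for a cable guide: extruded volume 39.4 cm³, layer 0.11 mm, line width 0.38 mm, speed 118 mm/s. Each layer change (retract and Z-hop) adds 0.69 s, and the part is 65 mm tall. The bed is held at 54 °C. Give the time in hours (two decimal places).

2.33 hours

Line area = 0.11 × 0.38, so 0.0418 mm².
Total extruded path = 39400/0.0418 = 942583.7 mm.
Time extruding: 942583.7 / 118 → 7988 s.
Number of layers: 65 / 0.11 → 591 (rounded up).
Z-hop total = 591 × 0.69 = 407.79 s.
Altogether 7988 + 407.79 = 8395.79 s, i.e. 2.33 hours.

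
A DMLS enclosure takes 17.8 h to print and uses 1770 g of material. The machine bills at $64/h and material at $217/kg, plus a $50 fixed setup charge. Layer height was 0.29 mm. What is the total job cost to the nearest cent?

Machine cost = 64 × 17.8 = $1139.20.
Feedstock cost = 217 × 1770/1000 = $384.09.
Adding setup: 1139.20 + 384.09 + 50 → $1573.29.

$1573.29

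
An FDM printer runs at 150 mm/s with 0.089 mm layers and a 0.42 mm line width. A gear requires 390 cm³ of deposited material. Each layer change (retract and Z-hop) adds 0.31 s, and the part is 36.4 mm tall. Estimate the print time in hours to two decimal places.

19.36 hours

Extrusion cross-section = 0.089 × 0.42 = 0.03738 mm².
Path length: 390000 mm³ / 0.03738 mm² → 10433386.8 mm.
Extrusion time = 10433386.8 / 150 = 69555.9 s.
Layers = ⌈36.4/0.089⌉ = 409.
Layer-change overhead = 409 × 0.31, so 126.79 s.
Total = 69555.9 + 126.79 = 69682.69 s = 19.36 hours.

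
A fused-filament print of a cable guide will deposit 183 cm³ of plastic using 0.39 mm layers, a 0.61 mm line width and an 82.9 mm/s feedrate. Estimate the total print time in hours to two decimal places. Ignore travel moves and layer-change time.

2.58 hours

Bead cross-section = 0.39 × 0.61, so 0.2379 mm².
Total extruded path = 183000/0.2379 = 769230.8 mm.
Time extruding = 769230.8 / 82.9, so 9279 s.
In the requested units: 9279 s = 2.58 hours.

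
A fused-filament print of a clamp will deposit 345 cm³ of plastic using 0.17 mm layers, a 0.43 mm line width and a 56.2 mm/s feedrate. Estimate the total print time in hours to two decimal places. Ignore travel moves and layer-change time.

Bead cross-section = 0.17 × 0.43 = 0.0731 mm².
Toolpath length = 345 cm³ / 0.0731 mm² = 345000 / 0.0731 = 4719562.2 mm.
Extrusion time: 4719562.2 / 56.2 → 83978 s.
83978 s = 23.33 hours.

23.33 hours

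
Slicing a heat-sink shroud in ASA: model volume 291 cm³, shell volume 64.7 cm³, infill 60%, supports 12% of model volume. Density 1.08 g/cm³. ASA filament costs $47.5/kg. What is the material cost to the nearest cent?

Infill region = 291 − 64.7, so 226.3 cm³.
Deposited infill = 0.60 × 226.3, so 135.78 cm³.
Support = 0.12 × 291 = 34.92 cm³.
Total extruded: 64.7 + 135.78 + 34.92 → 235.4 cm³.
Mass = 235.4 × 1.08, so 254.232 g.
At $47.5/kg: 254.232/1000 × 47.5 = $12.08.

$12.08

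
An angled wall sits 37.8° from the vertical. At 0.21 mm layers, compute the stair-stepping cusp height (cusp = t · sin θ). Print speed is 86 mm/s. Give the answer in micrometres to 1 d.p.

128.7 μm

sin(37.8°) = 0.6129, so cusp = 0.21 × 0.6129 = 0.128709 mm → 128.7 μm.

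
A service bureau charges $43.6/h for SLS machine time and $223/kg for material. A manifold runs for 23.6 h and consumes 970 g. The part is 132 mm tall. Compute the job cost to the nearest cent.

Machine cost = 43.6 × 23.6 = $1028.96.
Material charge: 223 × 970/1000 → $216.31.
Job cost: 1028.96 + 216.31 = $1245.27.

$1245.27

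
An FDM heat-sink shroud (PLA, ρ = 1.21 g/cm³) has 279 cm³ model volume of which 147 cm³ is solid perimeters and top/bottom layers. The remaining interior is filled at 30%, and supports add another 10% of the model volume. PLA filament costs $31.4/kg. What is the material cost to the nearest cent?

$8.15

Interior volume = 279 − 147 = 132 cm³.
Infill volume = 0.30 × 132, so 39.6 cm³.
Support: 0.10 × 279 → 27.9 cm³.
Deposited volume: 147 + 39.6 + 27.9 → 214.5 cm³.
Mass = 214.5 × 1.21, so 259.545 g.
Cost = 259.545 g / 1000 × $31.4/kg = $8.15.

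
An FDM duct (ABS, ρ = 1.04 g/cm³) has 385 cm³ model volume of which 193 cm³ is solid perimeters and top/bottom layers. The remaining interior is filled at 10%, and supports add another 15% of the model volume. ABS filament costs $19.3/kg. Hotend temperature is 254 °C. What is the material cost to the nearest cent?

$5.42

Infill region = 385 − 193 = 192 cm³.
Infill deposited = 0.10 × 192, so 19.2 cm³.
Support = 0.15 × 385 = 57.75 cm³.
Total printed volume = 193 + 19.2 + 57.75 = 269.95 cm³.
Mass: 269.95 × 1.04 → 280.748 g.
At $19.3/kg: 280.748/1000 × 19.3 = $5.42.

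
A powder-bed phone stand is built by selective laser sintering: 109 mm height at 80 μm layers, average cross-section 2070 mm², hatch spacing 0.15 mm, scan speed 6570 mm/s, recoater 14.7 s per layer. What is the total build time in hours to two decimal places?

6.36 hours

Layer count = ceil(109 / 0.08) = 1363.
Per-layer scan distance = 2070 / 0.15, so 13800 mm.
Scan time per layer = 13800 / 6570, so 2.1005 s.
Layer cycle: 2.1005 + 14.7 → 16.8005 s.
Build time = 1363 × 16.8005 = 22899.0815 s = 6.36 hours.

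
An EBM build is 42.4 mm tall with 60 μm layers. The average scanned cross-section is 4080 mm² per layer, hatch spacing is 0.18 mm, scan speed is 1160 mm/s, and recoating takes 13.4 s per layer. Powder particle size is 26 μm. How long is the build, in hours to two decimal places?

6.47 hours

Layer count = ceil(42.4 / 0.06) = 707.
Per-layer scan distance = 4080 / 0.18, so 22666.7 mm.
Scan time per layer: 22666.7 / 1160 → 19.5403 s.
Time per layer = 19.5403 + 13.4, so 32.9403 s.
Build time = 707 × 32.9403 = 23288.7921 s = 6.47 hours.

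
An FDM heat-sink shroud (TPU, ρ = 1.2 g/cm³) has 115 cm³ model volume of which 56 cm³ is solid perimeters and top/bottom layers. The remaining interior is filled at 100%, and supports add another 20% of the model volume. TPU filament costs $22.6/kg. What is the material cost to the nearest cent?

$3.74

Infill region = 115 − 56, so 59 cm³.
Deposited infill = 1.00 × 59 = 59 cm³.
Support = 0.20 × 115 = 23 cm³.
Total printed volume = 56 + 59 + 23, so 138 cm³.
Mass = 138 × 1.2, so 165.6 g.
At $22.6/kg: 165.6/1000 × 22.6 = $3.74.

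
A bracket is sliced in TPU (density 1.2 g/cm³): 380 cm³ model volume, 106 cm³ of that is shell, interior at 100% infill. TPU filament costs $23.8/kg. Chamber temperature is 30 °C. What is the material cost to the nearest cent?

Infill region = 380 − 106 = 274 cm³.
Infill deposited = 1.00 × 274 = 274 cm³.
Total extruded = 106 + 274, so 380 cm³.
Mass = 380 × 1.2, so 456 g.
At $23.8/kg: 456/1000 × 23.8 = $10.85.

$10.85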